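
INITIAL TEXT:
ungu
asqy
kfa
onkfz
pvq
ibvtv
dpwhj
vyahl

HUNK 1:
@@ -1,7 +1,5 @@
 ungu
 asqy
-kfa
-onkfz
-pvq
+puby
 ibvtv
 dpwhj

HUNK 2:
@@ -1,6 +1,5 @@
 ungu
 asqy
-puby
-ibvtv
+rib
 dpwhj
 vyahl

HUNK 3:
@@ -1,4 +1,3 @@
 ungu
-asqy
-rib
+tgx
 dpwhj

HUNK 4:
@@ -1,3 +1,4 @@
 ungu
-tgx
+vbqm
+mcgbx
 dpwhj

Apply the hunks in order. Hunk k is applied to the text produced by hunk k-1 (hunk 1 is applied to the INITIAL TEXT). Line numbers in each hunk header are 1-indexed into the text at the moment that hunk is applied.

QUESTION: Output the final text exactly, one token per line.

Hunk 1: at line 1 remove [kfa,onkfz,pvq] add [puby] -> 6 lines: ungu asqy puby ibvtv dpwhj vyahl
Hunk 2: at line 1 remove [puby,ibvtv] add [rib] -> 5 lines: ungu asqy rib dpwhj vyahl
Hunk 3: at line 1 remove [asqy,rib] add [tgx] -> 4 lines: ungu tgx dpwhj vyahl
Hunk 4: at line 1 remove [tgx] add [vbqm,mcgbx] -> 5 lines: ungu vbqm mcgbx dpwhj vyahl

Answer: ungu
vbqm
mcgbx
dpwhj
vyahl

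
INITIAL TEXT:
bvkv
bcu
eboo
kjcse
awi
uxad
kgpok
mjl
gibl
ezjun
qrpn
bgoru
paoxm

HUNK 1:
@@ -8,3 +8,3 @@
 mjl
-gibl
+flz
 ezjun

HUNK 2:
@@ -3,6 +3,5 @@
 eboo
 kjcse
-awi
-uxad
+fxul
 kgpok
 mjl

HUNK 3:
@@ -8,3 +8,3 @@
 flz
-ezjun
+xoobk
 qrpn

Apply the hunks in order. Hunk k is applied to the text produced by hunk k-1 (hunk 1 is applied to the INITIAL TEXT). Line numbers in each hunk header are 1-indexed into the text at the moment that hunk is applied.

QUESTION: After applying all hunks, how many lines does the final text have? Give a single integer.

Hunk 1: at line 8 remove [gibl] add [flz] -> 13 lines: bvkv bcu eboo kjcse awi uxad kgpok mjl flz ezjun qrpn bgoru paoxm
Hunk 2: at line 3 remove [awi,uxad] add [fxul] -> 12 lines: bvkv bcu eboo kjcse fxul kgpok mjl flz ezjun qrpn bgoru paoxm
Hunk 3: at line 8 remove [ezjun] add [xoobk] -> 12 lines: bvkv bcu eboo kjcse fxul kgpok mjl flz xoobk qrpn bgoru paoxm
Final line count: 12

Answer: 12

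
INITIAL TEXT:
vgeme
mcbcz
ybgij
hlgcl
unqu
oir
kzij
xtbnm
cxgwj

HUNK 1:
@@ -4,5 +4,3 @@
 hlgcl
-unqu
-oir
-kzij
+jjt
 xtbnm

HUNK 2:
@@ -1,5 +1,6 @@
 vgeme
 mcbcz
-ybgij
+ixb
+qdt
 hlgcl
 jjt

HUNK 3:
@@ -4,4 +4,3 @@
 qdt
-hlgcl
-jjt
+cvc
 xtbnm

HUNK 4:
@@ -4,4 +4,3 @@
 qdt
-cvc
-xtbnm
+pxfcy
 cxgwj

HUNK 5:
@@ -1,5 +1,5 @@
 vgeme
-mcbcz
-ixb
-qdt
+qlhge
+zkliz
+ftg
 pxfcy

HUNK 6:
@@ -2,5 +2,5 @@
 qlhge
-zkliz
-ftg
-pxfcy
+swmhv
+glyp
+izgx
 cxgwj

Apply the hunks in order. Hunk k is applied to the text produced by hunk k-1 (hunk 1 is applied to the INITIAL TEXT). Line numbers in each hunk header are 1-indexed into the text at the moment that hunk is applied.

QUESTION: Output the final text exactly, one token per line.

Hunk 1: at line 4 remove [unqu,oir,kzij] add [jjt] -> 7 lines: vgeme mcbcz ybgij hlgcl jjt xtbnm cxgwj
Hunk 2: at line 1 remove [ybgij] add [ixb,qdt] -> 8 lines: vgeme mcbcz ixb qdt hlgcl jjt xtbnm cxgwj
Hunk 3: at line 4 remove [hlgcl,jjt] add [cvc] -> 7 lines: vgeme mcbcz ixb qdt cvc xtbnm cxgwj
Hunk 4: at line 4 remove [cvc,xtbnm] add [pxfcy] -> 6 lines: vgeme mcbcz ixb qdt pxfcy cxgwj
Hunk 5: at line 1 remove [mcbcz,ixb,qdt] add [qlhge,zkliz,ftg] -> 6 lines: vgeme qlhge zkliz ftg pxfcy cxgwj
Hunk 6: at line 2 remove [zkliz,ftg,pxfcy] add [swmhv,glyp,izgx] -> 6 lines: vgeme qlhge swmhv glyp izgx cxgwj

Answer: vgeme
qlhge
swmhv
glyp
izgx
cxgwj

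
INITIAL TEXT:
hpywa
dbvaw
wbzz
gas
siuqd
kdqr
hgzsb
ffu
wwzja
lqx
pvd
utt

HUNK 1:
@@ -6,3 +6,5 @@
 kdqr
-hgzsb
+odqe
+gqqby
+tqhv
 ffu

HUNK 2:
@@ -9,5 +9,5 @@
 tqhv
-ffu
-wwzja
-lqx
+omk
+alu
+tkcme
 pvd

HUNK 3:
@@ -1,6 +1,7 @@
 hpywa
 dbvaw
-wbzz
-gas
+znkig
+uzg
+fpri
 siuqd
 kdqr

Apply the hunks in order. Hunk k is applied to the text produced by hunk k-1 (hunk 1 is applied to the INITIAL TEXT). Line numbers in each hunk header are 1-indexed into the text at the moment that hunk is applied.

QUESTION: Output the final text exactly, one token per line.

Hunk 1: at line 6 remove [hgzsb] add [odqe,gqqby,tqhv] -> 14 lines: hpywa dbvaw wbzz gas siuqd kdqr odqe gqqby tqhv ffu wwzja lqx pvd utt
Hunk 2: at line 9 remove [ffu,wwzja,lqx] add [omk,alu,tkcme] -> 14 lines: hpywa dbvaw wbzz gas siuqd kdqr odqe gqqby tqhv omk alu tkcme pvd utt
Hunk 3: at line 1 remove [wbzz,gas] add [znkig,uzg,fpri] -> 15 lines: hpywa dbvaw znkig uzg fpri siuqd kdqr odqe gqqby tqhv omk alu tkcme pvd utt

Answer: hpywa
dbvaw
znkig
uzg
fpri
siuqd
kdqr
odqe
gqqby
tqhv
omk
alu
tkcme
pvd
utt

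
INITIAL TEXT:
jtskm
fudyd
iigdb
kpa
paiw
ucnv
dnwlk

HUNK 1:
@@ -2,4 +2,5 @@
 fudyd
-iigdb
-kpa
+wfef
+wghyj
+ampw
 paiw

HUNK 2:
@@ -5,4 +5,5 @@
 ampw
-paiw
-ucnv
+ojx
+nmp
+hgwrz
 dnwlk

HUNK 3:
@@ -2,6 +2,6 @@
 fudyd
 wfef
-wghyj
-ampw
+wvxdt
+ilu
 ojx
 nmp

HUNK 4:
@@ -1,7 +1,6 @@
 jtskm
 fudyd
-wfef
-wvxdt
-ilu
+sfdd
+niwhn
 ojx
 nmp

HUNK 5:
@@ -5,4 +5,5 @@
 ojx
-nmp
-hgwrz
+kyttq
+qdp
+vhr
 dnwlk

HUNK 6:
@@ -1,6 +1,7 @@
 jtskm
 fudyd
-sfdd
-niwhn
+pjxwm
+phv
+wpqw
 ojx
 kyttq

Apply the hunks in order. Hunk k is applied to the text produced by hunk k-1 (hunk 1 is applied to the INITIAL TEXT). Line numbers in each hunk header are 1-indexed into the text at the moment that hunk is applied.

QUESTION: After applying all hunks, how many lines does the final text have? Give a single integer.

Answer: 10

Derivation:
Hunk 1: at line 2 remove [iigdb,kpa] add [wfef,wghyj,ampw] -> 8 lines: jtskm fudyd wfef wghyj ampw paiw ucnv dnwlk
Hunk 2: at line 5 remove [paiw,ucnv] add [ojx,nmp,hgwrz] -> 9 lines: jtskm fudyd wfef wghyj ampw ojx nmp hgwrz dnwlk
Hunk 3: at line 2 remove [wghyj,ampw] add [wvxdt,ilu] -> 9 lines: jtskm fudyd wfef wvxdt ilu ojx nmp hgwrz dnwlk
Hunk 4: at line 1 remove [wfef,wvxdt,ilu] add [sfdd,niwhn] -> 8 lines: jtskm fudyd sfdd niwhn ojx nmp hgwrz dnwlk
Hunk 5: at line 5 remove [nmp,hgwrz] add [kyttq,qdp,vhr] -> 9 lines: jtskm fudyd sfdd niwhn ojx kyttq qdp vhr dnwlk
Hunk 6: at line 1 remove [sfdd,niwhn] add [pjxwm,phv,wpqw] -> 10 lines: jtskm fudyd pjxwm phv wpqw ojx kyttq qdp vhr dnwlk
Final line count: 10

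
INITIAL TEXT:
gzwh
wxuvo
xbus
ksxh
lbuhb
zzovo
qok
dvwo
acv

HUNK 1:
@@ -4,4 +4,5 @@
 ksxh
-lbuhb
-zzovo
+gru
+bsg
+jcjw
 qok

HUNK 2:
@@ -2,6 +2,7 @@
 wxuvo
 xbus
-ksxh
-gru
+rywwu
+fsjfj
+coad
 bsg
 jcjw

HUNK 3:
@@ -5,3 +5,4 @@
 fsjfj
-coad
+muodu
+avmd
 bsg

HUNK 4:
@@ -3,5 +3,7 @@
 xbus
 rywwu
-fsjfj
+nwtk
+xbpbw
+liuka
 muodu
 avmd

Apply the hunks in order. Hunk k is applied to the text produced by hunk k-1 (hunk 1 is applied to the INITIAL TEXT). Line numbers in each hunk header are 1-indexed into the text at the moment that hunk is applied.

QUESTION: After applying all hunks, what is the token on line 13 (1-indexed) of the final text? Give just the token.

Answer: dvwo

Derivation:
Hunk 1: at line 4 remove [lbuhb,zzovo] add [gru,bsg,jcjw] -> 10 lines: gzwh wxuvo xbus ksxh gru bsg jcjw qok dvwo acv
Hunk 2: at line 2 remove [ksxh,gru] add [rywwu,fsjfj,coad] -> 11 lines: gzwh wxuvo xbus rywwu fsjfj coad bsg jcjw qok dvwo acv
Hunk 3: at line 5 remove [coad] add [muodu,avmd] -> 12 lines: gzwh wxuvo xbus rywwu fsjfj muodu avmd bsg jcjw qok dvwo acv
Hunk 4: at line 3 remove [fsjfj] add [nwtk,xbpbw,liuka] -> 14 lines: gzwh wxuvo xbus rywwu nwtk xbpbw liuka muodu avmd bsg jcjw qok dvwo acv
Final line 13: dvwo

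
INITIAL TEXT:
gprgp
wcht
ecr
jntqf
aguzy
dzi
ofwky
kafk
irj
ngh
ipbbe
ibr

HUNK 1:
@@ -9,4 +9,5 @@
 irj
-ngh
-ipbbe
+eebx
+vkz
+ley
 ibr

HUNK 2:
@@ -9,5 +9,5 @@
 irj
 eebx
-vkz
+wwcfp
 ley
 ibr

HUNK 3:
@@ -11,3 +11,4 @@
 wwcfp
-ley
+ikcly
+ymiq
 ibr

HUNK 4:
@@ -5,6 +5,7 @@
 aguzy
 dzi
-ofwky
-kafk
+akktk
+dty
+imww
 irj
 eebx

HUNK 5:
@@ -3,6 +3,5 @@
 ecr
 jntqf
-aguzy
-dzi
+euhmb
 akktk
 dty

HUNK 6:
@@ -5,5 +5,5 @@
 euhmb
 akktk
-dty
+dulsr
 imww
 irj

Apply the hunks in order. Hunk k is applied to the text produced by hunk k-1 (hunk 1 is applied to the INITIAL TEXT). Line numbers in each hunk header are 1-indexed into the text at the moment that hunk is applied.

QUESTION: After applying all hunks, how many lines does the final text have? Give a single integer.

Hunk 1: at line 9 remove [ngh,ipbbe] add [eebx,vkz,ley] -> 13 lines: gprgp wcht ecr jntqf aguzy dzi ofwky kafk irj eebx vkz ley ibr
Hunk 2: at line 9 remove [vkz] add [wwcfp] -> 13 lines: gprgp wcht ecr jntqf aguzy dzi ofwky kafk irj eebx wwcfp ley ibr
Hunk 3: at line 11 remove [ley] add [ikcly,ymiq] -> 14 lines: gprgp wcht ecr jntqf aguzy dzi ofwky kafk irj eebx wwcfp ikcly ymiq ibr
Hunk 4: at line 5 remove [ofwky,kafk] add [akktk,dty,imww] -> 15 lines: gprgp wcht ecr jntqf aguzy dzi akktk dty imww irj eebx wwcfp ikcly ymiq ibr
Hunk 5: at line 3 remove [aguzy,dzi] add [euhmb] -> 14 lines: gprgp wcht ecr jntqf euhmb akktk dty imww irj eebx wwcfp ikcly ymiq ibr
Hunk 6: at line 5 remove [dty] add [dulsr] -> 14 lines: gprgp wcht ecr jntqf euhmb akktk dulsr imww irj eebx wwcfp ikcly ymiq ibr
Final line count: 14

Answer: 14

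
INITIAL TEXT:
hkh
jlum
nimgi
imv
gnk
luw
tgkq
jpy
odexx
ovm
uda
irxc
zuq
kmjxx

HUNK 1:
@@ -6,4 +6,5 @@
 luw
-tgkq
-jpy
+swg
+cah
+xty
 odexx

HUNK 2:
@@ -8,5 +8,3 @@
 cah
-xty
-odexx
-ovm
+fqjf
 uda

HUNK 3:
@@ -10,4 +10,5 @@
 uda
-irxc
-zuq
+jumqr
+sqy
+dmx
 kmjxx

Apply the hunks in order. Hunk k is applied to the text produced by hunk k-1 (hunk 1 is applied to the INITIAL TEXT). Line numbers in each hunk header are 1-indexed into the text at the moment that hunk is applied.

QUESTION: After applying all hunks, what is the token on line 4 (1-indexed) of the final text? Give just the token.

Answer: imv

Derivation:
Hunk 1: at line 6 remove [tgkq,jpy] add [swg,cah,xty] -> 15 lines: hkh jlum nimgi imv gnk luw swg cah xty odexx ovm uda irxc zuq kmjxx
Hunk 2: at line 8 remove [xty,odexx,ovm] add [fqjf] -> 13 lines: hkh jlum nimgi imv gnk luw swg cah fqjf uda irxc zuq kmjxx
Hunk 3: at line 10 remove [irxc,zuq] add [jumqr,sqy,dmx] -> 14 lines: hkh jlum nimgi imv gnk luw swg cah fqjf uda jumqr sqy dmx kmjxx
Final line 4: imv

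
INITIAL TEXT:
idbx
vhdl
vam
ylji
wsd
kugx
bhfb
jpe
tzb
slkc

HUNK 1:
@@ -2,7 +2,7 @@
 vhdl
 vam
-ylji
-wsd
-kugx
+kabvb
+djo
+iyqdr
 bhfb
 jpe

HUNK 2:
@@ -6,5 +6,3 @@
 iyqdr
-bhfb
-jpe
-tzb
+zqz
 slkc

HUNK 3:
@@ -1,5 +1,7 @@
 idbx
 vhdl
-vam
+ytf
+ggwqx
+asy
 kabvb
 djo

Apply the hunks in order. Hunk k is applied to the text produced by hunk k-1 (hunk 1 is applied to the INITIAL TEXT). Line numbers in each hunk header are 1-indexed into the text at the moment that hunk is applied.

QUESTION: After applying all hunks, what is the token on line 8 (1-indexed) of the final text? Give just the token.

Answer: iyqdr

Derivation:
Hunk 1: at line 2 remove [ylji,wsd,kugx] add [kabvb,djo,iyqdr] -> 10 lines: idbx vhdl vam kabvb djo iyqdr bhfb jpe tzb slkc
Hunk 2: at line 6 remove [bhfb,jpe,tzb] add [zqz] -> 8 lines: idbx vhdl vam kabvb djo iyqdr zqz slkc
Hunk 3: at line 1 remove [vam] add [ytf,ggwqx,asy] -> 10 lines: idbx vhdl ytf ggwqx asy kabvb djo iyqdr zqz slkc
Final line 8: iyqdr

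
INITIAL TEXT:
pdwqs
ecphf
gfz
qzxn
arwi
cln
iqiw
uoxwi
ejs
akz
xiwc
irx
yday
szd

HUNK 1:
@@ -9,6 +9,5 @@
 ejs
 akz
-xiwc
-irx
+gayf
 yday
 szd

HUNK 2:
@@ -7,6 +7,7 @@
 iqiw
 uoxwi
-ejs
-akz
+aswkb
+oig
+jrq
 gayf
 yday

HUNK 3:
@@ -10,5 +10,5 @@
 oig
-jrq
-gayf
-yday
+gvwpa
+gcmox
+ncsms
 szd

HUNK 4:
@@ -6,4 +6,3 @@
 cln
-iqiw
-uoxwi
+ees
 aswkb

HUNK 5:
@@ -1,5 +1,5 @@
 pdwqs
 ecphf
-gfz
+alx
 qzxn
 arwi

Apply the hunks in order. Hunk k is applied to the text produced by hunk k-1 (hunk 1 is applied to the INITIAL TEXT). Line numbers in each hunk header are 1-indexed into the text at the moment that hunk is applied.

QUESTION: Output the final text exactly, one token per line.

Hunk 1: at line 9 remove [xiwc,irx] add [gayf] -> 13 lines: pdwqs ecphf gfz qzxn arwi cln iqiw uoxwi ejs akz gayf yday szd
Hunk 2: at line 7 remove [ejs,akz] add [aswkb,oig,jrq] -> 14 lines: pdwqs ecphf gfz qzxn arwi cln iqiw uoxwi aswkb oig jrq gayf yday szd
Hunk 3: at line 10 remove [jrq,gayf,yday] add [gvwpa,gcmox,ncsms] -> 14 lines: pdwqs ecphf gfz qzxn arwi cln iqiw uoxwi aswkb oig gvwpa gcmox ncsms szd
Hunk 4: at line 6 remove [iqiw,uoxwi] add [ees] -> 13 lines: pdwqs ecphf gfz qzxn arwi cln ees aswkb oig gvwpa gcmox ncsms szd
Hunk 5: at line 1 remove [gfz] add [alx] -> 13 lines: pdwqs ecphf alx qzxn arwi cln ees aswkb oig gvwpa gcmox ncsms szd

Answer: pdwqs
ecphf
alx
qzxn
arwi
cln
ees
aswkb
oig
gvwpa
gcmox
ncsms
szd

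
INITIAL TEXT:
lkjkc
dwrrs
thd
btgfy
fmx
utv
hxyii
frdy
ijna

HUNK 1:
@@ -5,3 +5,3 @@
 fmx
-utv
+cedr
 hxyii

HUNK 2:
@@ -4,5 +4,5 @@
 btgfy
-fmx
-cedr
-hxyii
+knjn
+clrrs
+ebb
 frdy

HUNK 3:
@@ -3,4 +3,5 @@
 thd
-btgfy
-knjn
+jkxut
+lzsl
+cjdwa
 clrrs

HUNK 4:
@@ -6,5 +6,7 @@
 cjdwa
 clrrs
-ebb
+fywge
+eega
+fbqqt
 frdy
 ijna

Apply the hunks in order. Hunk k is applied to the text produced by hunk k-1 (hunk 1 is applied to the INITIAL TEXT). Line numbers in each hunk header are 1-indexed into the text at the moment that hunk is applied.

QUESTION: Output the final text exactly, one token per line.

Hunk 1: at line 5 remove [utv] add [cedr] -> 9 lines: lkjkc dwrrs thd btgfy fmx cedr hxyii frdy ijna
Hunk 2: at line 4 remove [fmx,cedr,hxyii] add [knjn,clrrs,ebb] -> 9 lines: lkjkc dwrrs thd btgfy knjn clrrs ebb frdy ijna
Hunk 3: at line 3 remove [btgfy,knjn] add [jkxut,lzsl,cjdwa] -> 10 lines: lkjkc dwrrs thd jkxut lzsl cjdwa clrrs ebb frdy ijna
Hunk 4: at line 6 remove [ebb] add [fywge,eega,fbqqt] -> 12 lines: lkjkc dwrrs thd jkxut lzsl cjdwa clrrs fywge eega fbqqt frdy ijna

Answer: lkjkc
dwrrs
thd
jkxut
lzsl
cjdwa
clrrs
fywge
eega
fbqqt
frdy
ijna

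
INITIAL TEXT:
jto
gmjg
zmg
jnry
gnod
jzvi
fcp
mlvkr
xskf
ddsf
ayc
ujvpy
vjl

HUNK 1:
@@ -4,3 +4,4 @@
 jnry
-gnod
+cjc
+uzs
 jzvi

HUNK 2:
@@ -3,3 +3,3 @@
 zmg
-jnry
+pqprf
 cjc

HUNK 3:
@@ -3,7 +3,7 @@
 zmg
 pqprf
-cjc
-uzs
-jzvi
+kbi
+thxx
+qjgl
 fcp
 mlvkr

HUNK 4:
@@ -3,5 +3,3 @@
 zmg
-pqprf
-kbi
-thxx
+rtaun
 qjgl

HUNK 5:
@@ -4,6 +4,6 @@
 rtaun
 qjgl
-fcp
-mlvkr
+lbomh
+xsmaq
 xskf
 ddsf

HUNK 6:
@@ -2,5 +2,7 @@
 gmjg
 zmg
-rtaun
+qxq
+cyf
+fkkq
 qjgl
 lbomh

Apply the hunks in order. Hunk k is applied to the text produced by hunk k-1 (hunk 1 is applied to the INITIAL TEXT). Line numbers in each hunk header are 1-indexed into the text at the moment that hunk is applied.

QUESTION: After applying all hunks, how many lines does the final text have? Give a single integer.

Hunk 1: at line 4 remove [gnod] add [cjc,uzs] -> 14 lines: jto gmjg zmg jnry cjc uzs jzvi fcp mlvkr xskf ddsf ayc ujvpy vjl
Hunk 2: at line 3 remove [jnry] add [pqprf] -> 14 lines: jto gmjg zmg pqprf cjc uzs jzvi fcp mlvkr xskf ddsf ayc ujvpy vjl
Hunk 3: at line 3 remove [cjc,uzs,jzvi] add [kbi,thxx,qjgl] -> 14 lines: jto gmjg zmg pqprf kbi thxx qjgl fcp mlvkr xskf ddsf ayc ujvpy vjl
Hunk 4: at line 3 remove [pqprf,kbi,thxx] add [rtaun] -> 12 lines: jto gmjg zmg rtaun qjgl fcp mlvkr xskf ddsf ayc ujvpy vjl
Hunk 5: at line 4 remove [fcp,mlvkr] add [lbomh,xsmaq] -> 12 lines: jto gmjg zmg rtaun qjgl lbomh xsmaq xskf ddsf ayc ujvpy vjl
Hunk 6: at line 2 remove [rtaun] add [qxq,cyf,fkkq] -> 14 lines: jto gmjg zmg qxq cyf fkkq qjgl lbomh xsmaq xskf ddsf ayc ujvpy vjl
Final line count: 14

Answer: 14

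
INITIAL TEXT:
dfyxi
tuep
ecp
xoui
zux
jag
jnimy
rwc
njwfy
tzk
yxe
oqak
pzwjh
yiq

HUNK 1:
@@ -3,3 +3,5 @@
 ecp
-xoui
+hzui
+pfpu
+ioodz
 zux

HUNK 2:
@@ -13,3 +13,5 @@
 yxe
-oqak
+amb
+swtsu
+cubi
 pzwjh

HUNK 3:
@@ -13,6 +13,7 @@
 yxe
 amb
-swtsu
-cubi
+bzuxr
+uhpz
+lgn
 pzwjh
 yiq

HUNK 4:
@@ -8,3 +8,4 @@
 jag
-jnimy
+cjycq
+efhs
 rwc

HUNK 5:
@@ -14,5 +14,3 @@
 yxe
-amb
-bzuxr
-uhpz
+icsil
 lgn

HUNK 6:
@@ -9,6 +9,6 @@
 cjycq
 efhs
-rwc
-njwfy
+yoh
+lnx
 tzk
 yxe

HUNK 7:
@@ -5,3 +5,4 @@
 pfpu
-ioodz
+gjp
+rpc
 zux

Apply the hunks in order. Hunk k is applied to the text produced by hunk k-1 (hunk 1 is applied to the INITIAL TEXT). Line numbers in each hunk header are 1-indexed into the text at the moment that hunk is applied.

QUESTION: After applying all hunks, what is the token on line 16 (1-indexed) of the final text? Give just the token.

Answer: icsil

Derivation:
Hunk 1: at line 3 remove [xoui] add [hzui,pfpu,ioodz] -> 16 lines: dfyxi tuep ecp hzui pfpu ioodz zux jag jnimy rwc njwfy tzk yxe oqak pzwjh yiq
Hunk 2: at line 13 remove [oqak] add [amb,swtsu,cubi] -> 18 lines: dfyxi tuep ecp hzui pfpu ioodz zux jag jnimy rwc njwfy tzk yxe amb swtsu cubi pzwjh yiq
Hunk 3: at line 13 remove [swtsu,cubi] add [bzuxr,uhpz,lgn] -> 19 lines: dfyxi tuep ecp hzui pfpu ioodz zux jag jnimy rwc njwfy tzk yxe amb bzuxr uhpz lgn pzwjh yiq
Hunk 4: at line 8 remove [jnimy] add [cjycq,efhs] -> 20 lines: dfyxi tuep ecp hzui pfpu ioodz zux jag cjycq efhs rwc njwfy tzk yxe amb bzuxr uhpz lgn pzwjh yiq
Hunk 5: at line 14 remove [amb,bzuxr,uhpz] add [icsil] -> 18 lines: dfyxi tuep ecp hzui pfpu ioodz zux jag cjycq efhs rwc njwfy tzk yxe icsil lgn pzwjh yiq
Hunk 6: at line 9 remove [rwc,njwfy] add [yoh,lnx] -> 18 lines: dfyxi tuep ecp hzui pfpu ioodz zux jag cjycq efhs yoh lnx tzk yxe icsil lgn pzwjh yiq
Hunk 7: at line 5 remove [ioodz] add [gjp,rpc] -> 19 lines: dfyxi tuep ecp hzui pfpu gjp rpc zux jag cjycq efhs yoh lnx tzk yxe icsil lgn pzwjh yiq
Final line 16: icsil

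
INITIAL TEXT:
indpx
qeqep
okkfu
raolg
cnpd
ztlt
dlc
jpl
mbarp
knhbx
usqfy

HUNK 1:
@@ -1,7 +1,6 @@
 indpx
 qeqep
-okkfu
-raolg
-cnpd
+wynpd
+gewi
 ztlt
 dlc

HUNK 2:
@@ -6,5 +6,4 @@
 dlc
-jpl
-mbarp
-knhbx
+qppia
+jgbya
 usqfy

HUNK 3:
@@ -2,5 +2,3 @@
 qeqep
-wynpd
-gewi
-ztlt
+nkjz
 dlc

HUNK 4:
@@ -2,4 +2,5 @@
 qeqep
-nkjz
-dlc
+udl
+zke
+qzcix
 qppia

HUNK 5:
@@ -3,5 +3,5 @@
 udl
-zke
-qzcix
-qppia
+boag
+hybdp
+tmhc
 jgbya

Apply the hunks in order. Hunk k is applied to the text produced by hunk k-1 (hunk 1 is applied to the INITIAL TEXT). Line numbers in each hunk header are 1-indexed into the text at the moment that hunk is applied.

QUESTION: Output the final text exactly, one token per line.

Answer: indpx
qeqep
udl
boag
hybdp
tmhc
jgbya
usqfy

Derivation:
Hunk 1: at line 1 remove [okkfu,raolg,cnpd] add [wynpd,gewi] -> 10 lines: indpx qeqep wynpd gewi ztlt dlc jpl mbarp knhbx usqfy
Hunk 2: at line 6 remove [jpl,mbarp,knhbx] add [qppia,jgbya] -> 9 lines: indpx qeqep wynpd gewi ztlt dlc qppia jgbya usqfy
Hunk 3: at line 2 remove [wynpd,gewi,ztlt] add [nkjz] -> 7 lines: indpx qeqep nkjz dlc qppia jgbya usqfy
Hunk 4: at line 2 remove [nkjz,dlc] add [udl,zke,qzcix] -> 8 lines: indpx qeqep udl zke qzcix qppia jgbya usqfy
Hunk 5: at line 3 remove [zke,qzcix,qppia] add [boag,hybdp,tmhc] -> 8 lines: indpx qeqep udl boag hybdp tmhc jgbya usqfy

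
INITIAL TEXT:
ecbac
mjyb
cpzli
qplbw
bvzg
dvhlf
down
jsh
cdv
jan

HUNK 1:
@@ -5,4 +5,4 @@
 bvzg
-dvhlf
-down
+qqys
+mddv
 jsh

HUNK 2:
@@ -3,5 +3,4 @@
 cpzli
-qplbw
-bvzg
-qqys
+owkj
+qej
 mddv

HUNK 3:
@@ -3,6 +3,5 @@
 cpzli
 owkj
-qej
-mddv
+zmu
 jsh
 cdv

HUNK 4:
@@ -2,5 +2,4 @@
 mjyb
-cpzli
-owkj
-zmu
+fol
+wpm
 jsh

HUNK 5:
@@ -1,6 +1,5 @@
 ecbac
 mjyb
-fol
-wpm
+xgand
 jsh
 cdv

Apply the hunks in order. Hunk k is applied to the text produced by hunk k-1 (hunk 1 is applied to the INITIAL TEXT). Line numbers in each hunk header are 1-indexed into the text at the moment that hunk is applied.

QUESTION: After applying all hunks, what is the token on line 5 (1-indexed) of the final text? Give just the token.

Answer: cdv

Derivation:
Hunk 1: at line 5 remove [dvhlf,down] add [qqys,mddv] -> 10 lines: ecbac mjyb cpzli qplbw bvzg qqys mddv jsh cdv jan
Hunk 2: at line 3 remove [qplbw,bvzg,qqys] add [owkj,qej] -> 9 lines: ecbac mjyb cpzli owkj qej mddv jsh cdv jan
Hunk 3: at line 3 remove [qej,mddv] add [zmu] -> 8 lines: ecbac mjyb cpzli owkj zmu jsh cdv jan
Hunk 4: at line 2 remove [cpzli,owkj,zmu] add [fol,wpm] -> 7 lines: ecbac mjyb fol wpm jsh cdv jan
Hunk 5: at line 1 remove [fol,wpm] add [xgand] -> 6 lines: ecbac mjyb xgand jsh cdv jan
Final line 5: cdv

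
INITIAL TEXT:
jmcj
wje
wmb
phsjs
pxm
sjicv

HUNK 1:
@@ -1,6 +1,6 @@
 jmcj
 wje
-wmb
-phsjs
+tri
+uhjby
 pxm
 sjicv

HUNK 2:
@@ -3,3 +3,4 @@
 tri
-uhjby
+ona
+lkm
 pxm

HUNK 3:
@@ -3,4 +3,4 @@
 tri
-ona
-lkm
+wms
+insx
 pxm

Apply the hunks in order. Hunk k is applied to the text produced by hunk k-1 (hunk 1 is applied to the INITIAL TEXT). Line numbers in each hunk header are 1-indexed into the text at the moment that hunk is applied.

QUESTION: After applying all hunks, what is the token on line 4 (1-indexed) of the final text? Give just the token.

Answer: wms

Derivation:
Hunk 1: at line 1 remove [wmb,phsjs] add [tri,uhjby] -> 6 lines: jmcj wje tri uhjby pxm sjicv
Hunk 2: at line 3 remove [uhjby] add [ona,lkm] -> 7 lines: jmcj wje tri ona lkm pxm sjicv
Hunk 3: at line 3 remove [ona,lkm] add [wms,insx] -> 7 lines: jmcj wje tri wms insx pxm sjicv
Final line 4: wms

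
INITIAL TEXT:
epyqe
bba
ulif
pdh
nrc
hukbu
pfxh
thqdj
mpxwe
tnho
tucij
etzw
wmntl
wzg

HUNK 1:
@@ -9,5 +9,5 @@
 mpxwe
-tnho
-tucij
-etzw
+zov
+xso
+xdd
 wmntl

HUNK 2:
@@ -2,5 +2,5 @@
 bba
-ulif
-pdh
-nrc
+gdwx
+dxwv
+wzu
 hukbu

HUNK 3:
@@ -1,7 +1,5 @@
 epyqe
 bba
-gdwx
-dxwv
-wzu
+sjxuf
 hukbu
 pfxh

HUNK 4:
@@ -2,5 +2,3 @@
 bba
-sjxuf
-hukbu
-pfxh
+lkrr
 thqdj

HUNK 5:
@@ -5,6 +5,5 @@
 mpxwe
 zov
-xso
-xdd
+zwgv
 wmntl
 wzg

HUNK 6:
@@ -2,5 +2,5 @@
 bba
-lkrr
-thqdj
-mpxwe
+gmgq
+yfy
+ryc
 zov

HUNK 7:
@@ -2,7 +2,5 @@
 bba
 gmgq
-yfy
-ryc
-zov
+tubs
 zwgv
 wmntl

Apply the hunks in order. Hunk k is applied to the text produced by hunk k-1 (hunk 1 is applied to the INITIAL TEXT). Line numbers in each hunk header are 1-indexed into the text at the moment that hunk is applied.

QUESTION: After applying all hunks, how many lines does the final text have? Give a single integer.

Answer: 7

Derivation:
Hunk 1: at line 9 remove [tnho,tucij,etzw] add [zov,xso,xdd] -> 14 lines: epyqe bba ulif pdh nrc hukbu pfxh thqdj mpxwe zov xso xdd wmntl wzg
Hunk 2: at line 2 remove [ulif,pdh,nrc] add [gdwx,dxwv,wzu] -> 14 lines: epyqe bba gdwx dxwv wzu hukbu pfxh thqdj mpxwe zov xso xdd wmntl wzg
Hunk 3: at line 1 remove [gdwx,dxwv,wzu] add [sjxuf] -> 12 lines: epyqe bba sjxuf hukbu pfxh thqdj mpxwe zov xso xdd wmntl wzg
Hunk 4: at line 2 remove [sjxuf,hukbu,pfxh] add [lkrr] -> 10 lines: epyqe bba lkrr thqdj mpxwe zov xso xdd wmntl wzg
Hunk 5: at line 5 remove [xso,xdd] add [zwgv] -> 9 lines: epyqe bba lkrr thqdj mpxwe zov zwgv wmntl wzg
Hunk 6: at line 2 remove [lkrr,thqdj,mpxwe] add [gmgq,yfy,ryc] -> 9 lines: epyqe bba gmgq yfy ryc zov zwgv wmntl wzg
Hunk 7: at line 2 remove [yfy,ryc,zov] add [tubs] -> 7 lines: epyqe bba gmgq tubs zwgv wmntl wzg
Final line count: 7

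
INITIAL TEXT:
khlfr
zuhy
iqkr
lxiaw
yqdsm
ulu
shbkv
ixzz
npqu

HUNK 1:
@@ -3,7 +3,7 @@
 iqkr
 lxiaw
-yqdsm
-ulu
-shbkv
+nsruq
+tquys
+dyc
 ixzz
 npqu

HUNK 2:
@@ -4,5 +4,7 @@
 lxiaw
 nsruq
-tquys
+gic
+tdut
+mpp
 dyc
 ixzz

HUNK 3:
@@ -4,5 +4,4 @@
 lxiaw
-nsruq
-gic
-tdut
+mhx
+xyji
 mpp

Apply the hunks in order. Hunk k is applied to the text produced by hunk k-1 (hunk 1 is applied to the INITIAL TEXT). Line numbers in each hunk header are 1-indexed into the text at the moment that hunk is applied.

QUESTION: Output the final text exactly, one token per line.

Answer: khlfr
zuhy
iqkr
lxiaw
mhx
xyji
mpp
dyc
ixzz
npqu

Derivation:
Hunk 1: at line 3 remove [yqdsm,ulu,shbkv] add [nsruq,tquys,dyc] -> 9 lines: khlfr zuhy iqkr lxiaw nsruq tquys dyc ixzz npqu
Hunk 2: at line 4 remove [tquys] add [gic,tdut,mpp] -> 11 lines: khlfr zuhy iqkr lxiaw nsruq gic tdut mpp dyc ixzz npqu
Hunk 3: at line 4 remove [nsruq,gic,tdut] add [mhx,xyji] -> 10 lines: khlfr zuhy iqkr lxiaw mhx xyji mpp dyc ixzz npqu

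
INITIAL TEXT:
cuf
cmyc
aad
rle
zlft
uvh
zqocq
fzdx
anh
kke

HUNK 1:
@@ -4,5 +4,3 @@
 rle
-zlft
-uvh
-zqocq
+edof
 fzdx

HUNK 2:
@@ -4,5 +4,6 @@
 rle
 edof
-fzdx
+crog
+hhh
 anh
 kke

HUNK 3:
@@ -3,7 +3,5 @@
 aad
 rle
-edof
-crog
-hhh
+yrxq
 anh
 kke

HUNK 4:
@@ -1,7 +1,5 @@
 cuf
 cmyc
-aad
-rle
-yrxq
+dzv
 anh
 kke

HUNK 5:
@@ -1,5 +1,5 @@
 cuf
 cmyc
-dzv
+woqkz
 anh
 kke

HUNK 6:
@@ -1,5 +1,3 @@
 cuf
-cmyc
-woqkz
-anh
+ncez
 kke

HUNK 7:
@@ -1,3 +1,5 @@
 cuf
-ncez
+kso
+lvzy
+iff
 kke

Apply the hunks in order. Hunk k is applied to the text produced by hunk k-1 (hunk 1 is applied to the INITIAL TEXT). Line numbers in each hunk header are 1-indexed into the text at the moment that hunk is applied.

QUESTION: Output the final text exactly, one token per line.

Hunk 1: at line 4 remove [zlft,uvh,zqocq] add [edof] -> 8 lines: cuf cmyc aad rle edof fzdx anh kke
Hunk 2: at line 4 remove [fzdx] add [crog,hhh] -> 9 lines: cuf cmyc aad rle edof crog hhh anh kke
Hunk 3: at line 3 remove [edof,crog,hhh] add [yrxq] -> 7 lines: cuf cmyc aad rle yrxq anh kke
Hunk 4: at line 1 remove [aad,rle,yrxq] add [dzv] -> 5 lines: cuf cmyc dzv anh kke
Hunk 5: at line 1 remove [dzv] add [woqkz] -> 5 lines: cuf cmyc woqkz anh kke
Hunk 6: at line 1 remove [cmyc,woqkz,anh] add [ncez] -> 3 lines: cuf ncez kke
Hunk 7: at line 1 remove [ncez] add [kso,lvzy,iff] -> 5 lines: cuf kso lvzy iff kke

Answer: cuf
kso
lvzy
iff
kke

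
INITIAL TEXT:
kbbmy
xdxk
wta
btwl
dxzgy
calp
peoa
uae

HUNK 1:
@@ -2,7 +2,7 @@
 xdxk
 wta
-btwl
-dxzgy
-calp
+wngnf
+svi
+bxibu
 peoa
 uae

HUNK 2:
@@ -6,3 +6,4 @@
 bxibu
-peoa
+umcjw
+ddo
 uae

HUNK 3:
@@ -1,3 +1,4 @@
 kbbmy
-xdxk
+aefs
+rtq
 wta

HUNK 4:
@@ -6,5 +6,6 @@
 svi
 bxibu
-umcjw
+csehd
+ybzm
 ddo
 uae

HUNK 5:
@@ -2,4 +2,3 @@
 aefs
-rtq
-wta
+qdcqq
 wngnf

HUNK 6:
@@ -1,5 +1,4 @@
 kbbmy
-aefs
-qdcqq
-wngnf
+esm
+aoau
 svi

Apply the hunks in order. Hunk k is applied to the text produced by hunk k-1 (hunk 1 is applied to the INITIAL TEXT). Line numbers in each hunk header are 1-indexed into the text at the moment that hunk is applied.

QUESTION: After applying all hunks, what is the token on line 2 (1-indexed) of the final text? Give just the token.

Hunk 1: at line 2 remove [btwl,dxzgy,calp] add [wngnf,svi,bxibu] -> 8 lines: kbbmy xdxk wta wngnf svi bxibu peoa uae
Hunk 2: at line 6 remove [peoa] add [umcjw,ddo] -> 9 lines: kbbmy xdxk wta wngnf svi bxibu umcjw ddo uae
Hunk 3: at line 1 remove [xdxk] add [aefs,rtq] -> 10 lines: kbbmy aefs rtq wta wngnf svi bxibu umcjw ddo uae
Hunk 4: at line 6 remove [umcjw] add [csehd,ybzm] -> 11 lines: kbbmy aefs rtq wta wngnf svi bxibu csehd ybzm ddo uae
Hunk 5: at line 2 remove [rtq,wta] add [qdcqq] -> 10 lines: kbbmy aefs qdcqq wngnf svi bxibu csehd ybzm ddo uae
Hunk 6: at line 1 remove [aefs,qdcqq,wngnf] add [esm,aoau] -> 9 lines: kbbmy esm aoau svi bxibu csehd ybzm ddo uae
Final line 2: esm

Answer: esm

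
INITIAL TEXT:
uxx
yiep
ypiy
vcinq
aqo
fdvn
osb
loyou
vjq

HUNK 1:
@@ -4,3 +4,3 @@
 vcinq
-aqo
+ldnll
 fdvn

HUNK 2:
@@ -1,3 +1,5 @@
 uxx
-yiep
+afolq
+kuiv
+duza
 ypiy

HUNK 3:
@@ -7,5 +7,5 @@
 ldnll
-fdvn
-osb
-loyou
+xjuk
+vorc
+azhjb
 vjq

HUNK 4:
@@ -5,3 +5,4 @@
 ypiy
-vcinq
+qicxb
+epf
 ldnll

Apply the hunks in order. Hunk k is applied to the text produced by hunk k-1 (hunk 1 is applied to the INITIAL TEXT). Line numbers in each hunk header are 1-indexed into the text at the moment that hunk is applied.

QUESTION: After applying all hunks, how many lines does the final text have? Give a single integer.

Hunk 1: at line 4 remove [aqo] add [ldnll] -> 9 lines: uxx yiep ypiy vcinq ldnll fdvn osb loyou vjq
Hunk 2: at line 1 remove [yiep] add [afolq,kuiv,duza] -> 11 lines: uxx afolq kuiv duza ypiy vcinq ldnll fdvn osb loyou vjq
Hunk 3: at line 7 remove [fdvn,osb,loyou] add [xjuk,vorc,azhjb] -> 11 lines: uxx afolq kuiv duza ypiy vcinq ldnll xjuk vorc azhjb vjq
Hunk 4: at line 5 remove [vcinq] add [qicxb,epf] -> 12 lines: uxx afolq kuiv duza ypiy qicxb epf ldnll xjuk vorc azhjb vjq
Final line count: 12

Answer: 12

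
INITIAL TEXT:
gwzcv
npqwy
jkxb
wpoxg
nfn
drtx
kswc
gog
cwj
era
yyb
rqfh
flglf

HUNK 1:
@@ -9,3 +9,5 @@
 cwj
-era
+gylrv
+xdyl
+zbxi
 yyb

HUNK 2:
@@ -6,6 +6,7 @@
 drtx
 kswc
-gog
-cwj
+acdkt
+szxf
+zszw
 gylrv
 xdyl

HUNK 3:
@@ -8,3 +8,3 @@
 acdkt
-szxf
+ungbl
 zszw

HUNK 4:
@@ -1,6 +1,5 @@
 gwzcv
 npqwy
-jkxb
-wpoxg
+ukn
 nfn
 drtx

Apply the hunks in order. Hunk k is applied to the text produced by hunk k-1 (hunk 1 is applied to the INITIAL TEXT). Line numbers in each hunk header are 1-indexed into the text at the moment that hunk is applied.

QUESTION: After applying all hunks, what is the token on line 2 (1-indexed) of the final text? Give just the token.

Hunk 1: at line 9 remove [era] add [gylrv,xdyl,zbxi] -> 15 lines: gwzcv npqwy jkxb wpoxg nfn drtx kswc gog cwj gylrv xdyl zbxi yyb rqfh flglf
Hunk 2: at line 6 remove [gog,cwj] add [acdkt,szxf,zszw] -> 16 lines: gwzcv npqwy jkxb wpoxg nfn drtx kswc acdkt szxf zszw gylrv xdyl zbxi yyb rqfh flglf
Hunk 3: at line 8 remove [szxf] add [ungbl] -> 16 lines: gwzcv npqwy jkxb wpoxg nfn drtx kswc acdkt ungbl zszw gylrv xdyl zbxi yyb rqfh flglf
Hunk 4: at line 1 remove [jkxb,wpoxg] add [ukn] -> 15 lines: gwzcv npqwy ukn nfn drtx kswc acdkt ungbl zszw gylrv xdyl zbxi yyb rqfh flglf
Final line 2: npqwy

Answer: npqwy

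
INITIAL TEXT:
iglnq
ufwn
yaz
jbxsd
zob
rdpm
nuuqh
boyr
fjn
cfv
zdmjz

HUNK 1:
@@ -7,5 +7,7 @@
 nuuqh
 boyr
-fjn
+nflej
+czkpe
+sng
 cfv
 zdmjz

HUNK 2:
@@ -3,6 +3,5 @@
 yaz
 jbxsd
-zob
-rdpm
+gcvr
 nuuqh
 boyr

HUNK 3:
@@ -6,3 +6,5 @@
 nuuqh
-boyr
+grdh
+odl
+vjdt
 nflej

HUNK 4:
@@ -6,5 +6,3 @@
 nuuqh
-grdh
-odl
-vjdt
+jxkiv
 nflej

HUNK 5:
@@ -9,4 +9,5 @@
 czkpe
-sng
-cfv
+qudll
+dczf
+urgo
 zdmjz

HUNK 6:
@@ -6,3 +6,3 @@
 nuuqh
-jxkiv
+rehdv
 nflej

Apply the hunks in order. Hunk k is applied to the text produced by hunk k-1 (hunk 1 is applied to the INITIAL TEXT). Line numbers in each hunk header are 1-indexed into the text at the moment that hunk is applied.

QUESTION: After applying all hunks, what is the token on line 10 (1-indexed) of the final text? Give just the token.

Answer: qudll

Derivation:
Hunk 1: at line 7 remove [fjn] add [nflej,czkpe,sng] -> 13 lines: iglnq ufwn yaz jbxsd zob rdpm nuuqh boyr nflej czkpe sng cfv zdmjz
Hunk 2: at line 3 remove [zob,rdpm] add [gcvr] -> 12 lines: iglnq ufwn yaz jbxsd gcvr nuuqh boyr nflej czkpe sng cfv zdmjz
Hunk 3: at line 6 remove [boyr] add [grdh,odl,vjdt] -> 14 lines: iglnq ufwn yaz jbxsd gcvr nuuqh grdh odl vjdt nflej czkpe sng cfv zdmjz
Hunk 4: at line 6 remove [grdh,odl,vjdt] add [jxkiv] -> 12 lines: iglnq ufwn yaz jbxsd gcvr nuuqh jxkiv nflej czkpe sng cfv zdmjz
Hunk 5: at line 9 remove [sng,cfv] add [qudll,dczf,urgo] -> 13 lines: iglnq ufwn yaz jbxsd gcvr nuuqh jxkiv nflej czkpe qudll dczf urgo zdmjz
Hunk 6: at line 6 remove [jxkiv] add [rehdv] -> 13 lines: iglnq ufwn yaz jbxsd gcvr nuuqh rehdv nflej czkpe qudll dczf urgo zdmjz
Final line 10: qudll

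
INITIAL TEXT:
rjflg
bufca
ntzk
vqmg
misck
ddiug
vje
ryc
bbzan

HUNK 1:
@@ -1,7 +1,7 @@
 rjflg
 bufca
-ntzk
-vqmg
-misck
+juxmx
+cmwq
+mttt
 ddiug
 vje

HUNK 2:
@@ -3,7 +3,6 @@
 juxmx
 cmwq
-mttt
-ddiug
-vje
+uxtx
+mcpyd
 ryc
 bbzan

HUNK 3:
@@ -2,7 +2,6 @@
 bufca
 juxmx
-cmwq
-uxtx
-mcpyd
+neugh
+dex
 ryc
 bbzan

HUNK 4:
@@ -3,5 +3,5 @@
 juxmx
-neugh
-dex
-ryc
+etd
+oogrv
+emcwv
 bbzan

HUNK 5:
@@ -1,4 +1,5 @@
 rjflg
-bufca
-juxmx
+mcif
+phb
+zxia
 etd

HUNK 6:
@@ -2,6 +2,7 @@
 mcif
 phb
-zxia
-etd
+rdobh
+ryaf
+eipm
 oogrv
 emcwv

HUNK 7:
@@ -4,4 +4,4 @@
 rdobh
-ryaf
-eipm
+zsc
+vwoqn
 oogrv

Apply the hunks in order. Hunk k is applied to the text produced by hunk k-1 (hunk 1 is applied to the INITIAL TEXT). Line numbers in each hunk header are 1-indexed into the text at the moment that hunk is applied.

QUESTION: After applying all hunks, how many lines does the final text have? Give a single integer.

Hunk 1: at line 1 remove [ntzk,vqmg,misck] add [juxmx,cmwq,mttt] -> 9 lines: rjflg bufca juxmx cmwq mttt ddiug vje ryc bbzan
Hunk 2: at line 3 remove [mttt,ddiug,vje] add [uxtx,mcpyd] -> 8 lines: rjflg bufca juxmx cmwq uxtx mcpyd ryc bbzan
Hunk 3: at line 2 remove [cmwq,uxtx,mcpyd] add [neugh,dex] -> 7 lines: rjflg bufca juxmx neugh dex ryc bbzan
Hunk 4: at line 3 remove [neugh,dex,ryc] add [etd,oogrv,emcwv] -> 7 lines: rjflg bufca juxmx etd oogrv emcwv bbzan
Hunk 5: at line 1 remove [bufca,juxmx] add [mcif,phb,zxia] -> 8 lines: rjflg mcif phb zxia etd oogrv emcwv bbzan
Hunk 6: at line 2 remove [zxia,etd] add [rdobh,ryaf,eipm] -> 9 lines: rjflg mcif phb rdobh ryaf eipm oogrv emcwv bbzan
Hunk 7: at line 4 remove [ryaf,eipm] add [zsc,vwoqn] -> 9 lines: rjflg mcif phb rdobh zsc vwoqn oogrv emcwv bbzan
Final line count: 9

Answer: 9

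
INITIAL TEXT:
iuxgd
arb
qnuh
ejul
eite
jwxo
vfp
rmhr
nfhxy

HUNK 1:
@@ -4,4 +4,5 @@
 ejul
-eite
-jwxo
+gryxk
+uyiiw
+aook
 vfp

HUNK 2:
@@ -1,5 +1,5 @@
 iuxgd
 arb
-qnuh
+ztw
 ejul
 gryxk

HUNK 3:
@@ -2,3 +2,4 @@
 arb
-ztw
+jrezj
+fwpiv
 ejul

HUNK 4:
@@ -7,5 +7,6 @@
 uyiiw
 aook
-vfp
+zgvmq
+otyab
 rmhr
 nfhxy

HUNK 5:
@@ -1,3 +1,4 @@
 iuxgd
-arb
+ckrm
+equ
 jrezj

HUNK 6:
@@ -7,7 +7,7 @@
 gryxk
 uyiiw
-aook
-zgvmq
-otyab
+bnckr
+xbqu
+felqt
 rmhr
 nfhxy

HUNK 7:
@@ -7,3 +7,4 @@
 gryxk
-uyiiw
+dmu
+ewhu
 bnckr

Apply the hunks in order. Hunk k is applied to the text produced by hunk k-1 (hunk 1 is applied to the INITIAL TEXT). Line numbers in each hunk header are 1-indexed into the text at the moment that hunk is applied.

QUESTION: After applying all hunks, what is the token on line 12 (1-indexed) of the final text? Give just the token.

Hunk 1: at line 4 remove [eite,jwxo] add [gryxk,uyiiw,aook] -> 10 lines: iuxgd arb qnuh ejul gryxk uyiiw aook vfp rmhr nfhxy
Hunk 2: at line 1 remove [qnuh] add [ztw] -> 10 lines: iuxgd arb ztw ejul gryxk uyiiw aook vfp rmhr nfhxy
Hunk 3: at line 2 remove [ztw] add [jrezj,fwpiv] -> 11 lines: iuxgd arb jrezj fwpiv ejul gryxk uyiiw aook vfp rmhr nfhxy
Hunk 4: at line 7 remove [vfp] add [zgvmq,otyab] -> 12 lines: iuxgd arb jrezj fwpiv ejul gryxk uyiiw aook zgvmq otyab rmhr nfhxy
Hunk 5: at line 1 remove [arb] add [ckrm,equ] -> 13 lines: iuxgd ckrm equ jrezj fwpiv ejul gryxk uyiiw aook zgvmq otyab rmhr nfhxy
Hunk 6: at line 7 remove [aook,zgvmq,otyab] add [bnckr,xbqu,felqt] -> 13 lines: iuxgd ckrm equ jrezj fwpiv ejul gryxk uyiiw bnckr xbqu felqt rmhr nfhxy
Hunk 7: at line 7 remove [uyiiw] add [dmu,ewhu] -> 14 lines: iuxgd ckrm equ jrezj fwpiv ejul gryxk dmu ewhu bnckr xbqu felqt rmhr nfhxy
Final line 12: felqt

Answer: felqt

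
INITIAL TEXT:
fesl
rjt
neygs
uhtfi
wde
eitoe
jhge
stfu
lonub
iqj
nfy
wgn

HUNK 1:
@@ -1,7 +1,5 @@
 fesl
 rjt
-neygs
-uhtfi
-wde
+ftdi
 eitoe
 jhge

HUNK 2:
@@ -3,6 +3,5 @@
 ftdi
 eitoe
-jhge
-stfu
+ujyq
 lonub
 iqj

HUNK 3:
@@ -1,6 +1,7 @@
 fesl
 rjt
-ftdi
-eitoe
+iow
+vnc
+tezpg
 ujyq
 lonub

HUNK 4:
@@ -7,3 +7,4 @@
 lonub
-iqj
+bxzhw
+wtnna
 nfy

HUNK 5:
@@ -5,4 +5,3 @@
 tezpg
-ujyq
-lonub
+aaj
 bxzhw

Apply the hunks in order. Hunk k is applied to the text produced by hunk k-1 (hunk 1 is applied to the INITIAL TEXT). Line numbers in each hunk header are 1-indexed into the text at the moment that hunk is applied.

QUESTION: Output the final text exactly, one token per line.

Hunk 1: at line 1 remove [neygs,uhtfi,wde] add [ftdi] -> 10 lines: fesl rjt ftdi eitoe jhge stfu lonub iqj nfy wgn
Hunk 2: at line 3 remove [jhge,stfu] add [ujyq] -> 9 lines: fesl rjt ftdi eitoe ujyq lonub iqj nfy wgn
Hunk 3: at line 1 remove [ftdi,eitoe] add [iow,vnc,tezpg] -> 10 lines: fesl rjt iow vnc tezpg ujyq lonub iqj nfy wgn
Hunk 4: at line 7 remove [iqj] add [bxzhw,wtnna] -> 11 lines: fesl rjt iow vnc tezpg ujyq lonub bxzhw wtnna nfy wgn
Hunk 5: at line 5 remove [ujyq,lonub] add [aaj] -> 10 lines: fesl rjt iow vnc tezpg aaj bxzhw wtnna nfy wgn

Answer: fesl
rjt
iow
vnc
tezpg
aaj
bxzhw
wtnna
nfy
wgn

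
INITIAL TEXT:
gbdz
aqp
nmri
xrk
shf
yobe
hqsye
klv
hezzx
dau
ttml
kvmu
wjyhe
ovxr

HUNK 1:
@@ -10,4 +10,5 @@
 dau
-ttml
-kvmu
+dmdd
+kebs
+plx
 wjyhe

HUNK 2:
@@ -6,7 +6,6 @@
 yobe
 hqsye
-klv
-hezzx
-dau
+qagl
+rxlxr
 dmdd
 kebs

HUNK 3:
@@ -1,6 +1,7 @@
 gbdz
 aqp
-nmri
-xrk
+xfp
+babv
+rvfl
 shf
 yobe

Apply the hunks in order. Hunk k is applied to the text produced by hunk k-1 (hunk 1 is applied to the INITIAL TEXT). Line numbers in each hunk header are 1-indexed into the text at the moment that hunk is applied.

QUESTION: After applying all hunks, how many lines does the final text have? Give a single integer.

Answer: 15

Derivation:
Hunk 1: at line 10 remove [ttml,kvmu] add [dmdd,kebs,plx] -> 15 lines: gbdz aqp nmri xrk shf yobe hqsye klv hezzx dau dmdd kebs plx wjyhe ovxr
Hunk 2: at line 6 remove [klv,hezzx,dau] add [qagl,rxlxr] -> 14 lines: gbdz aqp nmri xrk shf yobe hqsye qagl rxlxr dmdd kebs plx wjyhe ovxr
Hunk 3: at line 1 remove [nmri,xrk] add [xfp,babv,rvfl] -> 15 lines: gbdz aqp xfp babv rvfl shf yobe hqsye qagl rxlxr dmdd kebs plx wjyhe ovxr
Final line count: 15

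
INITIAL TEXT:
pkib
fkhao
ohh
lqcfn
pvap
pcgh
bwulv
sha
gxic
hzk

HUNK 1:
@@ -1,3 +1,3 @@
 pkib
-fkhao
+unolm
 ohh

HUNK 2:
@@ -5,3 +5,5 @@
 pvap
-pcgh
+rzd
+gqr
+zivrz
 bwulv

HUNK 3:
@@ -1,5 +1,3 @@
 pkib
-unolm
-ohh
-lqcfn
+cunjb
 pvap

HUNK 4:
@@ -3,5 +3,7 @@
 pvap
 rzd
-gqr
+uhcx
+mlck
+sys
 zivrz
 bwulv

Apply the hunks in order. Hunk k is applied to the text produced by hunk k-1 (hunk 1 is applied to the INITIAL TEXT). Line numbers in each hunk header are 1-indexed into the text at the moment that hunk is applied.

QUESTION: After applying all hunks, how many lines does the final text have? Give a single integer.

Answer: 12

Derivation:
Hunk 1: at line 1 remove [fkhao] add [unolm] -> 10 lines: pkib unolm ohh lqcfn pvap pcgh bwulv sha gxic hzk
Hunk 2: at line 5 remove [pcgh] add [rzd,gqr,zivrz] -> 12 lines: pkib unolm ohh lqcfn pvap rzd gqr zivrz bwulv sha gxic hzk
Hunk 3: at line 1 remove [unolm,ohh,lqcfn] add [cunjb] -> 10 lines: pkib cunjb pvap rzd gqr zivrz bwulv sha gxic hzk
Hunk 4: at line 3 remove [gqr] add [uhcx,mlck,sys] -> 12 lines: pkib cunjb pvap rzd uhcx mlck sys zivrz bwulv sha gxic hzk
Final line count: 12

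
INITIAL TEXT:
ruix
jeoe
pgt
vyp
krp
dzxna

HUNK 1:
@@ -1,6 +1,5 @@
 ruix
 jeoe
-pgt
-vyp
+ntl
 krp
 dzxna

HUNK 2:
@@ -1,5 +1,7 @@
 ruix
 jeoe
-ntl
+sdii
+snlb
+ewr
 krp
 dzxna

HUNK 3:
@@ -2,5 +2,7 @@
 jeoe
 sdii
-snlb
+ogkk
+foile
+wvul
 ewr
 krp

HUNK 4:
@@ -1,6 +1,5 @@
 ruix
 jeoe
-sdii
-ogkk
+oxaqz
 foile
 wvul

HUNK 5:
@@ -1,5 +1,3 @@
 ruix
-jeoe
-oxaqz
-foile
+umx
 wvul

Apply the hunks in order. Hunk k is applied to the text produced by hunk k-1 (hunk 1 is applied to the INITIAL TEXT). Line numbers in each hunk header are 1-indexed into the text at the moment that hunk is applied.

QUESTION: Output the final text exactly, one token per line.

Answer: ruix
umx
wvul
ewr
krp
dzxna

Derivation:
Hunk 1: at line 1 remove [pgt,vyp] add [ntl] -> 5 lines: ruix jeoe ntl krp dzxna
Hunk 2: at line 1 remove [ntl] add [sdii,snlb,ewr] -> 7 lines: ruix jeoe sdii snlb ewr krp dzxna
Hunk 3: at line 2 remove [snlb] add [ogkk,foile,wvul] -> 9 lines: ruix jeoe sdii ogkk foile wvul ewr krp dzxna
Hunk 4: at line 1 remove [sdii,ogkk] add [oxaqz] -> 8 lines: ruix jeoe oxaqz foile wvul ewr krp dzxna
Hunk 5: at line 1 remove [jeoe,oxaqz,foile] add [umx] -> 6 lines: ruix umx wvul ewr krp dzxna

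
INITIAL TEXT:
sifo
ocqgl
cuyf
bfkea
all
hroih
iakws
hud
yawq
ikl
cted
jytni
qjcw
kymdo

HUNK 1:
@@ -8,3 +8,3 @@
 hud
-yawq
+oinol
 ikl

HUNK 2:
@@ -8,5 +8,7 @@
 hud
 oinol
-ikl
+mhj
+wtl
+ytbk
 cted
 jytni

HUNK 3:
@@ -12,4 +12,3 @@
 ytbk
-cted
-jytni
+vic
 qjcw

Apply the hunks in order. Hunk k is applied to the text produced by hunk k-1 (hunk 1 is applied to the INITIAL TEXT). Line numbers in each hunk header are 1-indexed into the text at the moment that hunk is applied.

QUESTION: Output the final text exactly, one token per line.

Answer: sifo
ocqgl
cuyf
bfkea
all
hroih
iakws
hud
oinol
mhj
wtl
ytbk
vic
qjcw
kymdo

Derivation:
Hunk 1: at line 8 remove [yawq] add [oinol] -> 14 lines: sifo ocqgl cuyf bfkea all hroih iakws hud oinol ikl cted jytni qjcw kymdo
Hunk 2: at line 8 remove [ikl] add [mhj,wtl,ytbk] -> 16 lines: sifo ocqgl cuyf bfkea all hroih iakws hud oinol mhj wtl ytbk cted jytni qjcw kymdo
Hunk 3: at line 12 remove [cted,jytni] add [vic] -> 15 lines: sifo ocqgl cuyf bfkea all hroih iakws hud oinol mhj wtl ytbk vic qjcw kymdo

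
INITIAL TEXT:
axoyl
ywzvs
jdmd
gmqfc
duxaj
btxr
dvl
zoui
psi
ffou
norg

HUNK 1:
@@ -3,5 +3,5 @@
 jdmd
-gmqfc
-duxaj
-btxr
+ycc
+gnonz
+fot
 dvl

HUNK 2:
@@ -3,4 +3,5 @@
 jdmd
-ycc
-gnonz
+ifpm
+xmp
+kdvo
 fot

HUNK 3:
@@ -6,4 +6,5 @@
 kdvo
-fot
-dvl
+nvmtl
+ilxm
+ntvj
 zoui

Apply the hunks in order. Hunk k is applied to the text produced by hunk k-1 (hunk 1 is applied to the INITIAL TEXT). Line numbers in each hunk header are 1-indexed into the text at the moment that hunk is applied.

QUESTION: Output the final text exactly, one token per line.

Answer: axoyl
ywzvs
jdmd
ifpm
xmp
kdvo
nvmtl
ilxm
ntvj
zoui
psi
ffou
norg

Derivation:
Hunk 1: at line 3 remove [gmqfc,duxaj,btxr] add [ycc,gnonz,fot] -> 11 lines: axoyl ywzvs jdmd ycc gnonz fot dvl zoui psi ffou norg
Hunk 2: at line 3 remove [ycc,gnonz] add [ifpm,xmp,kdvo] -> 12 lines: axoyl ywzvs jdmd ifpm xmp kdvo fot dvl zoui psi ffou norg
Hunk 3: at line 6 remove [fot,dvl] add [nvmtl,ilxm,ntvj] -> 13 lines: axoyl ywzvs jdmd ifpm xmp kdvo nvmtl ilxm ntvj zoui psi ffou norg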